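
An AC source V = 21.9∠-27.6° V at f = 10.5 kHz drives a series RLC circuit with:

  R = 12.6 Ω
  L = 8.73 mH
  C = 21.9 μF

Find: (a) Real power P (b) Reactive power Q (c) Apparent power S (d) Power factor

Step 1 — Angular frequency: ω = 2π·f = 2π·1.05e+04 = 6.597e+04 rad/s.
Step 2 — Component impedances:
  R: Z = R = 12.6 Ω
  L: Z = jωL = j·6.597e+04·0.00873 = 0 + j575.9 Ω
  C: Z = 1/(jωC) = -j/(ω·C) = 0 - j0.6921 Ω
Step 3 — Series combination: Z_total = R + L + C = 12.6 + j575.3 Ω = 575.4∠88.7° Ω.
Step 4 — Source phasor: V = 21.9∠-27.6° V = 19.41 - j10.15 V.
Step 5 — Current: I = V / Z = -0.01689 - j0.03411 A = 0.03806∠-116.3° A.
Step 6 — Complex power: S = V·I* = 0.01825 + j0.8333 VA.
Step 7 — Real power: P = Re(S) = 0.01825 W.
Step 8 — Reactive power: Q = Im(S) = 0.8333 VAR.
Step 9 — Apparent power: |S| = 0.8335 VA.
Step 10 — Power factor: PF = P/|S| = 0.0219 (lagging).

(a) P = 0.01825 W  (b) Q = 0.8333 VAR  (c) S = 0.8335 VA  (d) PF = 0.0219 (lagging)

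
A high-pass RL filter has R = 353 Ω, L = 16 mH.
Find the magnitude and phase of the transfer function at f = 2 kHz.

Step 1 — Angular frequency: ω = 2π·2000 = 1.257e+04 rad/s.
Step 2 — Transfer function: H(jω) = jωL/(R + jωL).
Step 3 — Numerator jωL = j·201.1; denominator R + jωL = 353 + j201.1.
Step 4 — H = 0.245 + j0.4301.
Step 5 — Magnitude: |H| = 0.4949 (-6.1 dB); phase: φ = 60.3°.

|H| = 0.4949 (-6.1 dB), φ = 60.3°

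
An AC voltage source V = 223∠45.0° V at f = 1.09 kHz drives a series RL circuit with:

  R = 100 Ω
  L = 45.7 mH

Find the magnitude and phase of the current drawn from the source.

Step 1 — Angular frequency: ω = 2π·f = 2π·1090 = 6849 rad/s.
Step 2 — Component impedances:
  R: Z = R = 100 Ω
  L: Z = jωL = j·6849·0.0457 = 0 + j313 Ω
Step 3 — Series combination: Z_total = R + L = 100 + j313 Ω = 328.6∠72.3° Ω.
Step 4 — Source phasor: V = 223∠45.0° V = 157.7 + j157.7 V.
Step 5 — Ohm's law: I = V / Z_total = (157.7 + j157.7) / (100 + j313) = 0.6032 - j0.3111 A.
Step 6 — Convert to polar: |I| = 0.6787 A, ∠I = -27.3°.

I = 0.6787∠-27.3° A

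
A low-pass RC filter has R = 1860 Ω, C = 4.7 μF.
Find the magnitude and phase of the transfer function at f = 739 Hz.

Step 1 — Angular frequency: ω = 2π·739 = 4643 rad/s.
Step 2 — Transfer function: H(jω) = 1/(1 + jωRC).
Step 3 — Denominator: 1 + jωRC = 1 + j·4643·1860·4.7e-06 = 1 + j40.59.
Step 4 — H = 0.0006065 - j0.02462.
Step 5 — Magnitude: |H| = 0.02463 (-32.2 dB); phase: φ = -88.6°.

|H| = 0.02463 (-32.2 dB), φ = -88.6°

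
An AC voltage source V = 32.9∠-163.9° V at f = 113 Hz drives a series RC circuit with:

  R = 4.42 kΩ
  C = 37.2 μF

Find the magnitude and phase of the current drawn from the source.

Step 1 — Angular frequency: ω = 2π·f = 2π·113 = 710 rad/s.
Step 2 — Component impedances:
  R: Z = R = 4420 Ω
  C: Z = 1/(jωC) = -j/(ω·C) = 0 - j37.86 Ω
Step 3 — Series combination: Z_total = R + C = 4420 - j37.86 Ω = 4420∠-0.5° Ω.
Step 4 — Source phasor: V = 32.9∠-163.9° V = -31.61 - j9.124 V.
Step 5 — Ohm's law: I = V / Z_total = (-31.61 - j9.124) / (4420 - j37.86) = -0.007133 - j0.002125 A.
Step 6 — Convert to polar: |I| = 0.007443 A, ∠I = -163.4°.

I = 0.007443∠-163.4° A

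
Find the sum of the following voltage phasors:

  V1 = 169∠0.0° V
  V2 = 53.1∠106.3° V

Step 1 — Convert each phasor to rectangular form:
  V1 = 169·(cos(0.0°) + j·sin(0.0°)) = 169 V
  V2 = 53.1·(cos(106.3°) + j·sin(106.3°)) = -14.9 + j50.97 V
Step 2 — Sum components: V_total = 154.1 + j50.97 V.
Step 3 — Convert to polar: |V_total| = 162.3 V, ∠V_total = 18.3°.

V_total = 162.3∠18.3° V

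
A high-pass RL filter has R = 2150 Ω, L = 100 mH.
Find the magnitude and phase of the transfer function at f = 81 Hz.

Step 1 — Angular frequency: ω = 2π·81 = 508.9 rad/s.
Step 2 — Transfer function: H(jω) = jωL/(R + jωL).
Step 3 — Numerator jωL = j·50.89; denominator R + jωL = 2150 + j50.89.
Step 4 — H = 0.00056 + j0.02366.
Step 5 — Magnitude: |H| = 0.02366 (-32.5 dB); phase: φ = 88.6°.

|H| = 0.02366 (-32.5 dB), φ = 88.6°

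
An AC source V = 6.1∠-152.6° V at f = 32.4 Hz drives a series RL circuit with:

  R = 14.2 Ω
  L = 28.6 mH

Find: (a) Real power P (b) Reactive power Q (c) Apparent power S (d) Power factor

Step 1 — Angular frequency: ω = 2π·f = 2π·32.4 = 203.6 rad/s.
Step 2 — Component impedances:
  R: Z = R = 14.2 Ω
  L: Z = jωL = j·203.6·0.0286 = 0 + j5.822 Ω
Step 3 — Series combination: Z_total = R + L = 14.2 + j5.822 Ω = 15.35∠22.3° Ω.
Step 4 — Source phasor: V = 6.1∠-152.6° V = -5.416 - j2.807 V.
Step 5 — Current: I = V / Z = -0.3959 - j0.03537 A = 0.3975∠-174.9° A.
Step 6 — Complex power: S = V·I* = 2.243 + j0.9198 VA.
Step 7 — Real power: P = Re(S) = 2.243 W.
Step 8 — Reactive power: Q = Im(S) = 0.9198 VAR.
Step 9 — Apparent power: |S| = 2.425 VA.
Step 10 — Power factor: PF = P/|S| = 0.9252 (lagging).

(a) P = 2.243 W  (b) Q = 0.9198 VAR  (c) S = 2.425 VA  (d) PF = 0.9252 (lagging)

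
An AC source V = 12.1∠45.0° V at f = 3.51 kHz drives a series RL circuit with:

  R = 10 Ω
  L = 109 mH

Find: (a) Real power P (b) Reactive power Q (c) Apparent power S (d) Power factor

Step 1 — Angular frequency: ω = 2π·f = 2π·3510 = 2.205e+04 rad/s.
Step 2 — Component impedances:
  R: Z = R = 10 Ω
  L: Z = jωL = j·2.205e+04·0.109 = 0 + j2404 Ω
Step 3 — Series combination: Z_total = R + L = 10 + j2404 Ω = 2404∠89.8° Ω.
Step 4 — Source phasor: V = 12.1∠45.0° V = 8.556 + j8.556 V.
Step 5 — Current: I = V / Z = 0.003574 - j0.003544 A = 0.005033∠-44.8° A.
Step 6 — Complex power: S = V·I* = 0.0002534 + j0.0609 VA.
Step 7 — Real power: P = Re(S) = 0.0002534 W.
Step 8 — Reactive power: Q = Im(S) = 0.0609 VAR.
Step 9 — Apparent power: |S| = 0.06091 VA.
Step 10 — Power factor: PF = P/|S| = 0.00416 (lagging).

(a) P = 0.0002534 W  (b) Q = 0.0609 VAR  (c) S = 0.06091 VA  (d) PF = 0.00416 (lagging)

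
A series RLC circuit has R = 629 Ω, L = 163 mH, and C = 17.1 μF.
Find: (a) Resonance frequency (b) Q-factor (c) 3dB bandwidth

Step 1 — Resonance condition Im(Z)=0 gives ω₀ = 1/√(LC).
Step 2 — ω₀ = 1/√(0.163·1.71e-05) = 599 rad/s.
Step 3 — f₀ = ω₀/(2π) = 95.33 Hz.
Step 4 — Series Q: Q = ω₀L/R = 599·0.163/629 = 0.1552.
Step 5 — 3dB bandwidth: Δω = ω₀/Q = 3859 rad/s; BW = Δω/(2π) = 614.2 Hz.

(a) f₀ = 95.33 Hz  (b) Q = 0.1552  (c) BW = 614.2 Hz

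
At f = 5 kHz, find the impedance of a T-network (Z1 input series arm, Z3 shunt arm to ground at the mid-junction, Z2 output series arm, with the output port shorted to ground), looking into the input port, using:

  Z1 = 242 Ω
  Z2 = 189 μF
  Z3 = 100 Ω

Step 1 — Angular frequency: ω = 2π·f = 2π·5000 = 3.142e+04 rad/s.
Step 2 — Component impedances:
  Z1: Z = R = 242 Ω
  Z2: Z = 1/(jωC) = -j/(ω·C) = 0 - j0.1684 Ω
  Z3: Z = R = 100 Ω
Step 3 — With the output port shorted to ground, the output series arm Z2 runs from the junction to ground; the shunt arm Z3 also runs from the junction to ground. They appear in parallel: Z3 || Z2 = 0.0002836 - j0.1684 Ω.
Step 4 — Series with input arm Z1: Z_in = Z1 + (Z3 || Z2) = 242 - j0.1684 Ω = 242∠-0.0° Ω.

Z = 242 - j0.1684 Ω = 242∠-0.0° Ω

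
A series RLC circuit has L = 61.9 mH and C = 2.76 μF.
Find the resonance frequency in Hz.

Step 1 — Resonance condition Im(Z)=0 gives ω₀ = 1/√(LC).
Step 2 — ω₀ = 1/√(0.0619·2.76e-06) = 2419 rad/s.
Step 3 — f₀ = ω₀/(2π) = 385.1 Hz.

f₀ = 385.1 Hz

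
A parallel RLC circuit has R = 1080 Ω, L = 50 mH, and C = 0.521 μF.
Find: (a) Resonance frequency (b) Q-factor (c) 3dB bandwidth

Step 1 — Resonance: ω₀ = 1/√(LC) = 1/√(0.05·5.21e-07) = 6196 rad/s.
Step 2 — f₀ = ω₀/(2π) = 986.1 Hz.
Step 3 — Parallel Q: Q = R/(ω₀L) = 1080/(6196·0.05) = 3.486.
Step 4 — Bandwidth: Δω = ω₀/Q = 1777 rad/s; BW = Δω/(2π) = 282.9 Hz.

(a) f₀ = 986.1 Hz  (b) Q = 3.486  (c) BW = 282.9 Hz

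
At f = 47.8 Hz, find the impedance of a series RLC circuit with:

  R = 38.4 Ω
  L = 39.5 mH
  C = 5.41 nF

Step 1 — Angular frequency: ω = 2π·f = 2π·47.8 = 300.3 rad/s.
Step 2 — Component impedances:
  R: Z = R = 38.4 Ω
  L: Z = jωL = j·300.3·0.0395 = 0 + j11.86 Ω
  C: Z = 1/(jωC) = -j/(ω·C) = 0 - j6.155e+05 Ω
Step 3 — Series combination: Z_total = R + L + C = 38.4 - j6.154e+05 Ω = 6.154e+05∠-90.0° Ω.

Z = 38.4 - j6.154e+05 Ω = 6.154e+05∠-90.0° Ω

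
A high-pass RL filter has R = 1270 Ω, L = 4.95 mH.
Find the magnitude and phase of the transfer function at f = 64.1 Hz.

Step 1 — Angular frequency: ω = 2π·64.1 = 402.8 rad/s.
Step 2 — Transfer function: H(jω) = jωL/(R + jωL).
Step 3 — Numerator jωL = j·1.994; denominator R + jωL = 1270 + j1.994.
Step 4 — H = 2.464e-06 + j0.00157.
Step 5 — Magnitude: |H| = 0.00157 (-56.1 dB); phase: φ = 89.9°.

|H| = 0.00157 (-56.1 dB), φ = 89.9°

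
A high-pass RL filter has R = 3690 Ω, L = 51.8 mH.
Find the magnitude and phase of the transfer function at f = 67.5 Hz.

Step 1 — Angular frequency: ω = 2π·67.5 = 424.1 rad/s.
Step 2 — Transfer function: H(jω) = jωL/(R + jωL).
Step 3 — Numerator jωL = j·21.97; denominator R + jωL = 3690 + j21.97.
Step 4 — H = 3.545e-05 + j0.005953.
Step 5 — Magnitude: |H| = 0.005954 (-44.5 dB); phase: φ = 89.7°.

|H| = 0.005954 (-44.5 dB), φ = 89.7°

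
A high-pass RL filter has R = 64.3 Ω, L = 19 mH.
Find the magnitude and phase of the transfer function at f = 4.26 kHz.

Step 1 — Angular frequency: ω = 2π·4260 = 2.677e+04 rad/s.
Step 2 — Transfer function: H(jω) = jωL/(R + jωL).
Step 3 — Numerator jωL = j·508.6; denominator R + jωL = 64.3 + j508.6.
Step 4 — H = 0.9843 + j0.1244.
Step 5 — Magnitude: |H| = 0.9921 (-0.1 dB); phase: φ = 7.2°.

|H| = 0.9921 (-0.1 dB), φ = 7.2°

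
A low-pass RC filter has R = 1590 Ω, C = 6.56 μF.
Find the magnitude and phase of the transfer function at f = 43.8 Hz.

Step 1 — Angular frequency: ω = 2π·43.8 = 275.2 rad/s.
Step 2 — Transfer function: H(jω) = 1/(1 + jωRC).
Step 3 — Denominator: 1 + jωRC = 1 + j·275.2·1590·6.56e-06 = 1 + j2.87.
Step 4 — H = 0.1082 - j0.3107.
Step 5 — Magnitude: |H| = 0.329 (-9.7 dB); phase: φ = -70.8°.

|H| = 0.329 (-9.7 dB), φ = -70.8°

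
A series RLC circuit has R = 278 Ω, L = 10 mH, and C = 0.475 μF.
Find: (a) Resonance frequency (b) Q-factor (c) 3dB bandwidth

Step 1 — Resonance: ω₀ = 1/√(LC) = 1/√(0.01·4.75e-07) = 1.451e+04 rad/s.
Step 2 — f₀ = ω₀/(2π) = 2309 Hz.
Step 3 — Series Q: Q = ω₀L/R = 1.451e+04·0.01/278 = 0.5219.
Step 4 — Bandwidth: Δω = ω₀/Q = 2.78e+04 rad/s; BW = Δω/(2π) = 4425 Hz.

(a) f₀ = 2309 Hz  (b) Q = 0.5219  (c) BW = 4425 Hz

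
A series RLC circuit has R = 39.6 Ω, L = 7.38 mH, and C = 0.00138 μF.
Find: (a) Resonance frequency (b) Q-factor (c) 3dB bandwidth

Step 1 — Resonance: ω₀ = 1/√(LC) = 1/√(0.00738·1.38e-09) = 3.134e+05 rad/s.
Step 2 — f₀ = ω₀/(2π) = 4.987e+04 Hz.
Step 3 — Series Q: Q = ω₀L/R = 3.134e+05·0.00738/39.6 = 58.4.
Step 4 — Bandwidth: Δω = ω₀/Q = 5366 rad/s; BW = Δω/(2π) = 854 Hz.

(a) f₀ = 4.987e+04 Hz  (b) Q = 58.4  (c) BW = 854 Hz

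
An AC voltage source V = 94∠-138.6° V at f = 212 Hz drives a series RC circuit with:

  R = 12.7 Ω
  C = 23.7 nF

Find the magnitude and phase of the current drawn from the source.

Step 1 — Angular frequency: ω = 2π·f = 2π·212 = 1332 rad/s.
Step 2 — Component impedances:
  R: Z = R = 12.7 Ω
  C: Z = 1/(jωC) = -j/(ω·C) = 0 - j3.168e+04 Ω
Step 3 — Series combination: Z_total = R + C = 12.7 - j3.168e+04 Ω = 3.168e+04∠-90.0° Ω.
Step 4 — Source phasor: V = 94∠-138.6° V = -70.51 - j62.16 V.
Step 5 — Ohm's law: I = V / Z_total = (-70.51 - j62.16) / (12.7 - j3.168e+04) = 0.001962 - j0.002227 A.
Step 6 — Convert to polar: |I| = 0.002968 A, ∠I = -48.6°.

I = 0.002968∠-48.6° A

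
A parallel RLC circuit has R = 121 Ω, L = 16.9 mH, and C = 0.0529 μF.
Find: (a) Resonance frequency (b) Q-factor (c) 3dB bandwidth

Step 1 — Resonance: ω₀ = 1/√(LC) = 1/√(0.0169·5.29e-08) = 3.344e+04 rad/s.
Step 2 — f₀ = ω₀/(2π) = 5323 Hz.
Step 3 — Parallel Q: Q = R/(ω₀L) = 121/(3.344e+04·0.0169) = 0.2141.
Step 4 — Bandwidth: Δω = ω₀/Q = 1.562e+05 rad/s; BW = Δω/(2π) = 2.486e+04 Hz.

(a) f₀ = 5323 Hz  (b) Q = 0.2141  (c) BW = 2.486e+04 Hz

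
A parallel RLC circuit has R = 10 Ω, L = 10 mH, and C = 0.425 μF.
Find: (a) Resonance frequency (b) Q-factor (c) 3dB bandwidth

Step 1 — Resonance: ω₀ = 1/√(LC) = 1/√(0.01·4.25e-07) = 1.534e+04 rad/s.
Step 2 — f₀ = ω₀/(2π) = 2441 Hz.
Step 3 — Parallel Q: Q = R/(ω₀L) = 10/(1.534e+04·0.01) = 0.06519.
Step 4 — Bandwidth: Δω = ω₀/Q = 2.353e+05 rad/s; BW = Δω/(2π) = 3.745e+04 Hz.

(a) f₀ = 2441 Hz  (b) Q = 0.06519  (c) BW = 3.745e+04 Hz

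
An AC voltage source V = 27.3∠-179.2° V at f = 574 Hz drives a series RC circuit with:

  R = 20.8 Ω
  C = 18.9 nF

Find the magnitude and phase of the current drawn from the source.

Step 1 — Angular frequency: ω = 2π·f = 2π·574 = 3607 rad/s.
Step 2 — Component impedances:
  R: Z = R = 20.8 Ω
  C: Z = 1/(jωC) = -j/(ω·C) = 0 - j1.467e+04 Ω
Step 3 — Series combination: Z_total = R + C = 20.8 - j1.467e+04 Ω = 1.467e+04∠-89.9° Ω.
Step 4 — Source phasor: V = 27.3∠-179.2° V = -27.3 - j0.3812 V.
Step 5 — Ohm's law: I = V / Z_total = (-27.3 - j0.3812) / (20.8 - j1.467e+04) = 2.334e-05 - j0.001861 A.
Step 6 — Convert to polar: |I| = 0.001861 A, ∠I = -89.3°.

I = 0.001861∠-89.3° A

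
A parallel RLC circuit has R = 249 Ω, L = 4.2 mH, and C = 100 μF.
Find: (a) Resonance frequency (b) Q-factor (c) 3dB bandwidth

Step 1 — Resonance: ω₀ = 1/√(LC) = 1/√(0.0042·0.0001) = 1543 rad/s.
Step 2 — f₀ = ω₀/(2π) = 245.6 Hz.
Step 3 — Parallel Q: Q = R/(ω₀L) = 249/(1543·0.0042) = 38.42.
Step 4 — Bandwidth: Δω = ω₀/Q = 40.16 rad/s; BW = Δω/(2π) = 6.392 Hz.

(a) f₀ = 245.6 Hz  (b) Q = 38.42  (c) BW = 6.392 Hz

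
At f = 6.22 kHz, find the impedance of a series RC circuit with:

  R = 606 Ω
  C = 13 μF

Step 1 — Angular frequency: ω = 2π·f = 2π·6220 = 3.908e+04 rad/s.
Step 2 — Component impedances:
  R: Z = R = 606 Ω
  C: Z = 1/(jωC) = -j/(ω·C) = 0 - j1.968 Ω
Step 3 — Series combination: Z_total = R + C = 606 - j1.968 Ω = 606∠-0.2° Ω.

Z = 606 - j1.968 Ω = 606∠-0.2° Ω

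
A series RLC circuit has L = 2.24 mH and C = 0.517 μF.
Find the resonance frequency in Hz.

Step 1 — Resonance condition Im(Z)=0 gives ω₀ = 1/√(LC).
Step 2 — ω₀ = 1/√(0.00224·5.17e-07) = 2.939e+04 rad/s.
Step 3 — f₀ = ω₀/(2π) = 4677 Hz.

f₀ = 4677 Hz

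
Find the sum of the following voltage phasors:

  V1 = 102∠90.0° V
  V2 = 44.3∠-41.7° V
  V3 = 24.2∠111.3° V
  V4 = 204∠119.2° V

Step 1 — Convert each phasor to rectangular form:
  V1 = 102·(cos(90.0°) + j·sin(90.0°)) = 0 + j102 V
  V2 = 44.3·(cos(-41.7°) + j·sin(-41.7°)) = 33.08 - j29.47 V
  V3 = 24.2·(cos(111.3°) + j·sin(111.3°)) = -8.791 + j22.55 V
  V4 = 204·(cos(119.2°) + j·sin(119.2°)) = -99.52 + j178.1 V
Step 2 — Sum components: V_total = -75.24 + j273.2 V.
Step 3 — Convert to polar: |V_total| = 283.3 V, ∠V_total = 105.4°.

V_total = 283.3∠105.4° V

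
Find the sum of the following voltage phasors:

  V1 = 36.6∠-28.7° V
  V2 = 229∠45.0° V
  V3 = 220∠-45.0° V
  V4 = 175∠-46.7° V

Step 1 — Convert each phasor to rectangular form:
  V1 = 36.6·(cos(-28.7°) + j·sin(-28.7°)) = 32.1 - j17.58 V
  V2 = 229·(cos(45.0°) + j·sin(45.0°)) = 161.9 + j161.9 V
  V3 = 220·(cos(-45.0°) + j·sin(-45.0°)) = 155.6 - j155.6 V
  V4 = 175·(cos(-46.7°) + j·sin(-46.7°)) = 120 - j127.4 V
Step 2 — Sum components: V_total = 469.6 - j138.6 V.
Step 3 — Convert to polar: |V_total| = 489.6 V, ∠V_total = -16.4°.

V_total = 489.6∠-16.4° V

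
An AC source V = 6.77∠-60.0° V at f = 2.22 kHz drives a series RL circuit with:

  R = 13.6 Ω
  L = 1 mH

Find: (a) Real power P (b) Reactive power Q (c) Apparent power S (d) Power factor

Step 1 — Angular frequency: ω = 2π·f = 2π·2220 = 1.395e+04 rad/s.
Step 2 — Component impedances:
  R: Z = R = 13.6 Ω
  L: Z = jωL = j·1.395e+04·0.001 = 0 + j13.95 Ω
Step 3 — Series combination: Z_total = R + L = 13.6 + j13.95 Ω = 19.48∠45.7° Ω.
Step 4 — Source phasor: V = 6.77∠-60.0° V = 3.385 - j5.863 V.
Step 5 — Current: I = V / Z = -0.09418 - j0.3345 A = 0.3475∠-105.7° A.
Step 6 — Complex power: S = V·I* = 1.642 + j1.684 VA.
Step 7 — Real power: P = Re(S) = 1.642 W.
Step 8 — Reactive power: Q = Im(S) = 1.684 VAR.
Step 9 — Apparent power: |S| = 2.353 VA.
Step 10 — Power factor: PF = P/|S| = 0.6981 (lagging).

(a) P = 1.642 W  (b) Q = 1.684 VAR  (c) S = 2.353 VA  (d) PF = 0.6981 (lagging)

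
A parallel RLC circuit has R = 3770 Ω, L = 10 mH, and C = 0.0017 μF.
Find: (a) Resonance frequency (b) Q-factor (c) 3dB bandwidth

Step 1 — Resonance: ω₀ = 1/√(LC) = 1/√(0.01·1.7e-09) = 2.425e+05 rad/s.
Step 2 — f₀ = ω₀/(2π) = 3.86e+04 Hz.
Step 3 — Parallel Q: Q = R/(ω₀L) = 3770/(2.425e+05·0.01) = 1.554.
Step 4 — Bandwidth: Δω = ω₀/Q = 1.56e+05 rad/s; BW = Δω/(2π) = 2.483e+04 Hz.

(a) f₀ = 3.86e+04 Hz  (b) Q = 1.554  (c) BW = 2.483e+04 Hz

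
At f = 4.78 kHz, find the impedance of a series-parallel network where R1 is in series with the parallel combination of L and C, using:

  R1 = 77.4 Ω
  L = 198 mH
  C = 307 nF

Step 1 — Angular frequency: ω = 2π·f = 2π·4780 = 3.003e+04 rad/s.
Step 2 — Component impedances:
  R1: Z = R = 77.4 Ω
  L: Z = jωL = j·3.003e+04·0.198 = 0 + j5947 Ω
  C: Z = 1/(jωC) = -j/(ω·C) = 0 - j108.5 Ω
Step 3 — Parallel branch: L || C = 1/(1/L + 1/C) = 0 - j110.5 Ω.
Step 4 — Series with R1: Z_total = R1 + (L || C) = 77.4 - j110.5 Ω = 134.9∠-55.0° Ω.

Z = 77.4 - j110.5 Ω = 134.9∠-55.0° Ω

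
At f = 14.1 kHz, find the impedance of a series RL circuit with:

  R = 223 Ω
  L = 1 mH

Step 1 — Angular frequency: ω = 2π·f = 2π·1.41e+04 = 8.859e+04 rad/s.
Step 2 — Component impedances:
  R: Z = R = 223 Ω
  L: Z = jωL = j·8.859e+04·0.001 = 0 + j88.59 Ω
Step 3 — Series combination: Z_total = R + L = 223 + j88.59 Ω = 240∠21.7° Ω.

Z = 223 + j88.59 Ω = 240∠21.7° Ω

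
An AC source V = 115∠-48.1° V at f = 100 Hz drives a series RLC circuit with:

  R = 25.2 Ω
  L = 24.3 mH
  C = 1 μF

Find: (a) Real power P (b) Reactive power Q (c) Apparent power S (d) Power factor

Step 1 — Angular frequency: ω = 2π·f = 2π·100 = 628.3 rad/s.
Step 2 — Component impedances:
  R: Z = R = 25.2 Ω
  L: Z = jωL = j·628.3·0.0243 = 0 + j15.27 Ω
  C: Z = 1/(jωC) = -j/(ω·C) = 0 - j1592 Ω
Step 3 — Series combination: Z_total = R + L + C = 25.2 - j1576 Ω = 1576∠-89.1° Ω.
Step 4 — Source phasor: V = 115∠-48.1° V = 76.8 - j85.6 V.
Step 5 — Current: I = V / Z = 0.05507 + j0.04784 A = 0.07295∠41.0° A.
Step 6 — Complex power: S = V·I* = 0.1341 - j8.388 VA.
Step 7 — Real power: P = Re(S) = 0.1341 W.
Step 8 — Reactive power: Q = Im(S) = -8.388 VAR.
Step 9 — Apparent power: |S| = 8.389 VA.
Step 10 — Power factor: PF = P/|S| = 0.01598 (leading).

(a) P = 0.1341 W  (b) Q = -8.388 VAR  (c) S = 8.389 VA  (d) PF = 0.01598 (leading)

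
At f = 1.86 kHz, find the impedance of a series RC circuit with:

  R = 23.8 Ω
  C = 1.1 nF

Step 1 — Angular frequency: ω = 2π·f = 2π·1860 = 1.169e+04 rad/s.
Step 2 — Component impedances:
  R: Z = R = 23.8 Ω
  C: Z = 1/(jωC) = -j/(ω·C) = 0 - j7.779e+04 Ω
Step 3 — Series combination: Z_total = R + C = 23.8 - j7.779e+04 Ω = 7.779e+04∠-90.0° Ω.

Z = 23.8 - j7.779e+04 Ω = 7.779e+04∠-90.0° Ω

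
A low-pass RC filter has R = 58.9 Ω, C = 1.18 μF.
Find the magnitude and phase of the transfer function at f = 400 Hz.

Step 1 — Angular frequency: ω = 2π·400 = 2513 rad/s.
Step 2 — Transfer function: H(jω) = 1/(1 + jωRC).
Step 3 — Denominator: 1 + jωRC = 1 + j·2513·58.9·1.18e-06 = 1 + j0.1747.
Step 4 — H = 0.9704 - j0.1695.
Step 5 — Magnitude: |H| = 0.9851 (-0.1 dB); phase: φ = -9.9°.

|H| = 0.9851 (-0.1 dB), φ = -9.9°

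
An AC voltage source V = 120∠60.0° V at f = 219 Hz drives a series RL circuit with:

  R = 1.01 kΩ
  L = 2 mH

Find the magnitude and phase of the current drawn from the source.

Step 1 — Angular frequency: ω = 2π·f = 2π·219 = 1376 rad/s.
Step 2 — Component impedances:
  R: Z = R = 1010 Ω
  L: Z = jωL = j·1376·0.002 = 0 + j2.752 Ω
Step 3 — Series combination: Z_total = R + L = 1010 + j2.752 Ω = 1010∠0.2° Ω.
Step 4 — Source phasor: V = 120∠60.0° V = 60 + j103.9 V.
Step 5 — Ohm's law: I = V / Z_total = (60 + j103.9) / (1010 + j2.752) = 0.05969 + j0.1027 A.
Step 6 — Convert to polar: |I| = 0.1188 A, ∠I = 59.8°.

I = 0.1188∠59.8° A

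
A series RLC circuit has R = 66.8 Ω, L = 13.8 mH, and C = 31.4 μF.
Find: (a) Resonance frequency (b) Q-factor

Step 1 — Resonance condition Im(Z)=0 gives ω₀ = 1/√(LC).
Step 2 — ω₀ = 1/√(0.0138·3.14e-05) = 1519 rad/s.
Step 3 — f₀ = ω₀/(2π) = 241.8 Hz.
Step 4 — Series Q: Q = ω₀L/R = 1519·0.0138/66.8 = 0.3138.

(a) f₀ = 241.8 Hz  (b) Q = 0.3138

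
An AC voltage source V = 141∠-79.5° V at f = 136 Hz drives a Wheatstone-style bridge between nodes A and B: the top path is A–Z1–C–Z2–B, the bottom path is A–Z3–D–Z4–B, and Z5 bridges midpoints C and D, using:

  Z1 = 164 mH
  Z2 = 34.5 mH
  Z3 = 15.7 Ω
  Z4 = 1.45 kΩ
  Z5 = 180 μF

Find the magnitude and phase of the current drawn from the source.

Step 1 — Angular frequency: ω = 2π·f = 2π·136 = 854.5 rad/s.
Step 2 — Component impedances:
  Z1: Z = jωL = j·854.5·0.164 = 0 + j140.1 Ω
  Z2: Z = jωL = j·854.5·0.0345 = 0 + j29.48 Ω
  Z3: Z = R = 15.7 Ω
  Z4: Z = R = 1450 Ω
  Z5: Z = 1/(jωC) = -j/(ω·C) = 0 - j6.501 Ω
Step 3 — Bridge requires nodal analysis (the Z5 bridge couples midpoints C and D, so the two paths cannot be reduced to a simple series/parallel combination). Setting node B to ground and injecting 1 A at node A, the 3-node admittance system at A, C, D solves to V_A = Z_AB = 17.39 + j24.63 Ω = 30.15∠54.8° Ω.
Step 4 — Source phasor: V = 141∠-79.5° V = 25.7 - j138.6 V.
Step 5 — Ohm's law: I = V / Z_total = (25.7 - j138.6) / (17.39 + j24.63) = -3.265 - j3.348 A.
Step 6 — Convert to polar: |I| = 4.676 A, ∠I = -134.3°.

I = 4.676∠-134.3° A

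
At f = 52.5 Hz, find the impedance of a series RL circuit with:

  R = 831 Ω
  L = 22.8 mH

Step 1 — Angular frequency: ω = 2π·f = 2π·52.5 = 329.9 rad/s.
Step 2 — Component impedances:
  R: Z = R = 831 Ω
  L: Z = jωL = j·329.9·0.0228 = 0 + j7.521 Ω
Step 3 — Series combination: Z_total = R + L = 831 + j7.521 Ω = 831∠0.5° Ω.

Z = 831 + j7.521 Ω = 831∠0.5° Ω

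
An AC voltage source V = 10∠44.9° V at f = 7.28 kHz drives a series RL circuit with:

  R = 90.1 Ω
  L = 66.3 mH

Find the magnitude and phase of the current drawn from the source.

Step 1 — Angular frequency: ω = 2π·f = 2π·7280 = 4.574e+04 rad/s.
Step 2 — Component impedances:
  R: Z = R = 90.1 Ω
  L: Z = jωL = j·4.574e+04·0.0663 = 0 + j3033 Ω
Step 3 — Series combination: Z_total = R + L = 90.1 + j3033 Ω = 3034∠88.3° Ω.
Step 4 — Source phasor: V = 10∠44.9° V = 7.083 + j7.059 V.
Step 5 — Ohm's law: I = V / Z_total = (7.083 + j7.059) / (90.1 + j3033) = 0.002395 - j0.002265 A.
Step 6 — Convert to polar: |I| = 0.003296 A, ∠I = -43.4°.

I = 0.003296∠-43.4° A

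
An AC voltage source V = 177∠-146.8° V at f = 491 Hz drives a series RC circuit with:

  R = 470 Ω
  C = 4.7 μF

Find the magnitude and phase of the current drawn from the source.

Step 1 — Angular frequency: ω = 2π·f = 2π·491 = 3085 rad/s.
Step 2 — Component impedances:
  R: Z = R = 470 Ω
  C: Z = 1/(jωC) = -j/(ω·C) = 0 - j68.97 Ω
Step 3 — Series combination: Z_total = R + C = 470 - j68.97 Ω = 475∠-8.3° Ω.
Step 4 — Source phasor: V = 177∠-146.8° V = -148.1 - j96.92 V.
Step 5 — Ohm's law: I = V / Z_total = (-148.1 - j96.92) / (470 - j68.97) = -0.2789 - j0.2471 A.
Step 6 — Convert to polar: |I| = 0.3726 A, ∠I = -138.5°.

I = 0.3726∠-138.5° A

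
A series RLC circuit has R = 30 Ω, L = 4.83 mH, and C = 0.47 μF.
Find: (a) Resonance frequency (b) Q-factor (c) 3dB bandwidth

Step 1 — Resonance condition Im(Z)=0 gives ω₀ = 1/√(LC).
Step 2 — ω₀ = 1/√(0.00483·4.7e-07) = 2.099e+04 rad/s.
Step 3 — f₀ = ω₀/(2π) = 3340 Hz.
Step 4 — Series Q: Q = ω₀L/R = 2.099e+04·0.00483/30 = 3.379.
Step 5 — 3dB bandwidth: Δω = ω₀/Q = 6211 rad/s; BW = Δω/(2π) = 988.5 Hz.

(a) f₀ = 3340 Hz  (b) Q = 3.379  (c) BW = 988.5 Hz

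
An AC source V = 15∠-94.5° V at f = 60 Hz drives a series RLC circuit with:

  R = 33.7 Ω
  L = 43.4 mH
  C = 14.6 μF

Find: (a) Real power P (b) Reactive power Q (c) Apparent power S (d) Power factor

Step 1 — Angular frequency: ω = 2π·f = 2π·60 = 377 rad/s.
Step 2 — Component impedances:
  R: Z = R = 33.7 Ω
  L: Z = jωL = j·377·0.0434 = 0 + j16.36 Ω
  C: Z = 1/(jωC) = -j/(ω·C) = 0 - j181.7 Ω
Step 3 — Series combination: Z_total = R + L + C = 33.7 - j165.3 Ω = 168.7∠-78.5° Ω.
Step 4 — Source phasor: V = 15∠-94.5° V = -1.177 - j14.95 V.
Step 5 — Current: I = V / Z = 0.08545 - j0.02454 A = 0.0889∠-16.0° A.
Step 6 — Complex power: S = V·I* = 0.2664 - j1.307 VA.
Step 7 — Real power: P = Re(S) = 0.2664 W.
Step 8 — Reactive power: Q = Im(S) = -1.307 VAR.
Step 9 — Apparent power: |S| = 1.334 VA.
Step 10 — Power factor: PF = P/|S| = 0.1997 (leading).

(a) P = 0.2664 W  (b) Q = -1.307 VAR  (c) S = 1.334 VA  (d) PF = 0.1997 (leading)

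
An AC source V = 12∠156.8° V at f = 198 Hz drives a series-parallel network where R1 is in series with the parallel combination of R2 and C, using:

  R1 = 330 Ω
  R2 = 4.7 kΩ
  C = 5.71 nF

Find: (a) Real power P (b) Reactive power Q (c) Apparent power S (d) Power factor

Step 1 — Angular frequency: ω = 2π·f = 2π·198 = 1244 rad/s.
Step 2 — Component impedances:
  R1: Z = R = 330 Ω
  R2: Z = R = 4700 Ω
  C: Z = 1/(jωC) = -j/(ω·C) = 0 - j1.408e+05 Ω
Step 3 — Parallel branch: R2 || C = 1/(1/R2 + 1/C) = 4695 - j156.7 Ω.
Step 4 — Series with R1: Z_total = R1 + (R2 || C) = 5025 - j156.7 Ω = 5027∠-1.8° Ω.
Step 5 — Source phasor: V = 12∠156.8° V = -11.03 + j4.727 V.
Step 6 — Current: I = V / Z = -0.002222 + j0.0008715 A = 0.002387∠158.6° A.
Step 7 — Complex power: S = V·I* = 0.02863 - j0.0008931 VA.
Step 8 — Real power: P = Re(S) = 0.02863 W.
Step 9 — Reactive power: Q = Im(S) = -0.0008931 VAR.
Step 10 — Apparent power: |S| = 0.02864 VA.
Step 11 — Power factor: PF = P/|S| = 0.9995 (leading).

(a) P = 0.02863 W  (b) Q = -0.0008931 VAR  (c) S = 0.02864 VA  (d) PF = 0.9995 (leading)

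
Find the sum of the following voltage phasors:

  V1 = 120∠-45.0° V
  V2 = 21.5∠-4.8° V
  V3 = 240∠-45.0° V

Step 1 — Convert each phasor to rectangular form:
  V1 = 120·(cos(-45.0°) + j·sin(-45.0°)) = 84.85 - j84.85 V
  V2 = 21.5·(cos(-4.8°) + j·sin(-4.8°)) = 21.42 - j1.799 V
  V3 = 240·(cos(-45.0°) + j·sin(-45.0°)) = 169.7 - j169.7 V
Step 2 — Sum components: V_total = 276 - j256.4 V.
Step 3 — Convert to polar: |V_total| = 376.7 V, ∠V_total = -42.9°.

V_total = 376.7∠-42.9° V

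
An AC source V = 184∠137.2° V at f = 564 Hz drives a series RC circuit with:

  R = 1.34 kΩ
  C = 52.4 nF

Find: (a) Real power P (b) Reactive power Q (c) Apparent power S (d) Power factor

Step 1 — Angular frequency: ω = 2π·f = 2π·564 = 3544 rad/s.
Step 2 — Component impedances:
  R: Z = R = 1340 Ω
  C: Z = 1/(jωC) = -j/(ω·C) = 0 - j5385 Ω
Step 3 — Series combination: Z_total = R + C = 1340 - j5385 Ω = 5550∠-76.0° Ω.
Step 4 — Source phasor: V = 184∠137.2° V = -135 + j125 V.
Step 5 — Current: I = V / Z = -0.02774 - j0.01817 A = 0.03316∠-146.8° A.
Step 6 — Complex power: S = V·I* = 1.473 - j5.92 VA.
Step 7 — Real power: P = Re(S) = 1.473 W.
Step 8 — Reactive power: Q = Im(S) = -5.92 VAR.
Step 9 — Apparent power: |S| = 6.101 VA.
Step 10 — Power factor: PF = P/|S| = 0.2415 (leading).

(a) P = 1.473 W  (b) Q = -5.92 VAR  (c) S = 6.101 VA  (d) PF = 0.2415 (leading)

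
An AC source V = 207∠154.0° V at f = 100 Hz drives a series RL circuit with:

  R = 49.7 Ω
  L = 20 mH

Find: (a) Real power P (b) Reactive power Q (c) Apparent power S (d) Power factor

Step 1 — Angular frequency: ω = 2π·f = 2π·100 = 628.3 rad/s.
Step 2 — Component impedances:
  R: Z = R = 49.7 Ω
  L: Z = jωL = j·628.3·0.02 = 0 + j12.57 Ω
Step 3 — Series combination: Z_total = R + L = 49.7 + j12.57 Ω = 51.26∠14.2° Ω.
Step 4 — Source phasor: V = 207∠154.0° V = -186.1 + j90.74 V.
Step 5 — Current: I = V / Z = -3.085 + j2.606 A = 4.038∠139.8° A.
Step 6 — Complex power: S = V·I* = 810.3 + j204.9 VA.
Step 7 — Real power: P = Re(S) = 810.3 W.
Step 8 — Reactive power: Q = Im(S) = 204.9 VAR.
Step 9 — Apparent power: |S| = 835.8 VA.
Step 10 — Power factor: PF = P/|S| = 0.9695 (lagging).

(a) P = 810.3 W  (b) Q = 204.9 VAR  (c) S = 835.8 VA  (d) PF = 0.9695 (lagging)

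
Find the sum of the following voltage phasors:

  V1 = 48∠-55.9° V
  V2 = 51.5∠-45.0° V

Step 1 — Convert each phasor to rectangular form:
  V1 = 48·(cos(-55.9°) + j·sin(-55.9°)) = 26.91 - j39.75 V
  V2 = 51.5·(cos(-45.0°) + j·sin(-45.0°)) = 36.42 - j36.42 V
Step 2 — Sum components: V_total = 63.33 - j76.16 V.
Step 3 — Convert to polar: |V_total| = 99.05 V, ∠V_total = -50.3°.

V_total = 99.05∠-50.3° V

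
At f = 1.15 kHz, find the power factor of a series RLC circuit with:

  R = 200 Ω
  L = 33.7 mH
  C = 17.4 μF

Step 1 — Angular frequency: ω = 2π·f = 2π·1150 = 7226 rad/s.
Step 2 — Component impedances:
  R: Z = R = 200 Ω
  L: Z = jωL = j·7226·0.0337 = 0 + j243.5 Ω
  C: Z = 1/(jωC) = -j/(ω·C) = 0 - j7.954 Ω
Step 3 — Series combination: Z_total = R + L + C = 200 + j235.6 Ω = 309∠49.7° Ω.
Step 4 — Power factor: PF = cos(φ) = Re(Z)/|Z| = 200/309 = 0.6472.
Step 5 — Type: Im(Z) = 235.6 ⇒ lagging (phase φ = 49.7°).

PF = 0.6472 (lagging, φ = 49.7°)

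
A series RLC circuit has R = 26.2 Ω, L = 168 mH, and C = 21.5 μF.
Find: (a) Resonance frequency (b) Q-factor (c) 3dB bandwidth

Step 1 — Resonance: ω₀ = 1/√(LC) = 1/√(0.168·2.15e-05) = 526.2 rad/s.
Step 2 — f₀ = ω₀/(2π) = 83.74 Hz.
Step 3 — Series Q: Q = ω₀L/R = 526.2·0.168/26.2 = 3.374.
Step 4 — Bandwidth: Δω = ω₀/Q = 156 rad/s; BW = Δω/(2π) = 24.82 Hz.

(a) f₀ = 83.74 Hz  (b) Q = 3.374  (c) BW = 24.82 Hz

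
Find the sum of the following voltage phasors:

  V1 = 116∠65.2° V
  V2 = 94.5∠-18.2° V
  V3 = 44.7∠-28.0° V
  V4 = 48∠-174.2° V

Step 1 — Convert each phasor to rectangular form:
  V1 = 116·(cos(65.2°) + j·sin(65.2°)) = 48.66 + j105.3 V
  V2 = 94.5·(cos(-18.2°) + j·sin(-18.2°)) = 89.77 - j29.52 V
  V3 = 44.7·(cos(-28.0°) + j·sin(-28.0°)) = 39.47 - j20.99 V
  V4 = 48·(cos(-174.2°) + j·sin(-174.2°)) = -47.75 - j4.851 V
Step 2 — Sum components: V_total = 130.1 + j49.95 V.
Step 3 — Convert to polar: |V_total| = 139.4 V, ∠V_total = 21.0°.

V_total = 139.4∠21.0° V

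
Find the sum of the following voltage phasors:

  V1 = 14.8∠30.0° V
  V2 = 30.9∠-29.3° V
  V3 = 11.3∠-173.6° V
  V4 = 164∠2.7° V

Step 1 — Convert each phasor to rectangular form:
  V1 = 14.8·(cos(30.0°) + j·sin(30.0°)) = 12.82 + j7.4 V
  V2 = 30.9·(cos(-29.3°) + j·sin(-29.3°)) = 26.95 - j15.12 V
  V3 = 11.3·(cos(-173.6°) + j·sin(-173.6°)) = -11.23 - j1.26 V
  V4 = 164·(cos(2.7°) + j·sin(2.7°)) = 163.8 + j7.725 V
Step 2 — Sum components: V_total = 192.4 - j1.256 V.
Step 3 — Convert to polar: |V_total| = 192.4 V, ∠V_total = -0.4°.

V_total = 192.4∠-0.4° V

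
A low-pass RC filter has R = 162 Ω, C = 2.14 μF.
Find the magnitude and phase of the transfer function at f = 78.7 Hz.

Step 1 — Angular frequency: ω = 2π·78.7 = 494.5 rad/s.
Step 2 — Transfer function: H(jω) = 1/(1 + jωRC).
Step 3 — Denominator: 1 + jωRC = 1 + j·494.5·162·2.14e-06 = 1 + j0.1714.
Step 4 — H = 0.9715 - j0.1665.
Step 5 — Magnitude: |H| = 0.9856 (-0.1 dB); phase: φ = -9.7°.

|H| = 0.9856 (-0.1 dB), φ = -9.7°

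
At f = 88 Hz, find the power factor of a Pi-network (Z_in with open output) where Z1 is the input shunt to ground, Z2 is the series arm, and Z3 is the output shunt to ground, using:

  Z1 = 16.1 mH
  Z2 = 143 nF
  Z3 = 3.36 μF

Step 1 — Angular frequency: ω = 2π·f = 2π·88 = 552.9 rad/s.
Step 2 — Component impedances:
  Z1: Z = jωL = j·552.9·0.0161 = 0 + j8.902 Ω
  Z2: Z = 1/(jωC) = -j/(ω·C) = 0 - j1.265e+04 Ω
  Z3: Z = 1/(jωC) = -j/(ω·C) = 0 - j538.3 Ω
Step 3 — With open output, the series arm Z2 and the output shunt Z3 appear in series to ground: Z2 + Z3 = 0 - j1.319e+04 Ω.
Step 4 — Parallel with input shunt Z1: Z_in = Z1 || (Z2 + Z3) = 0 + j8.908 Ω = 8.908∠90.0° Ω.
Step 5 — Power factor: PF = cos(φ) = Re(Z)/|Z| = -0/8.908 = -0.
Step 6 — Type: Im(Z) = 8.908 ⇒ lagging (phase φ = 90.0°).

PF = -0 (lagging, φ = 90.0°)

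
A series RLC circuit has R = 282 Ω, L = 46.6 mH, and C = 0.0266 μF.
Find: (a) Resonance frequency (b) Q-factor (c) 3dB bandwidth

Step 1 — Resonance condition Im(Z)=0 gives ω₀ = 1/√(LC).
Step 2 — ω₀ = 1/√(0.0466·2.66e-08) = 2.84e+04 rad/s.
Step 3 — f₀ = ω₀/(2π) = 4520 Hz.
Step 4 — Series Q: Q = ω₀L/R = 2.84e+04·0.0466/282 = 4.694.
Step 5 — 3dB bandwidth: Δω = ω₀/Q = 6052 rad/s; BW = Δω/(2π) = 963.1 Hz.

(a) f₀ = 4520 Hz  (b) Q = 4.694  (c) BW = 963.1 Hz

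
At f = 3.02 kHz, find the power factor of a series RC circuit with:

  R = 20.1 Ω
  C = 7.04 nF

Step 1 — Angular frequency: ω = 2π·f = 2π·3020 = 1.898e+04 rad/s.
Step 2 — Component impedances:
  R: Z = R = 20.1 Ω
  C: Z = 1/(jωC) = -j/(ω·C) = 0 - j7486 Ω
Step 3 — Series combination: Z_total = R + C = 20.1 - j7486 Ω = 7486∠-89.8° Ω.
Step 4 — Power factor: PF = cos(φ) = Re(Z)/|Z| = 20.1/7486 = 0.002685.
Step 5 — Type: Im(Z) = -7486 ⇒ leading (phase φ = -89.8°).

PF = 0.002685 (leading, φ = -89.8°)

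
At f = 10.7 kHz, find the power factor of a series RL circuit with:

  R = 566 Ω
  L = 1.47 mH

Step 1 — Angular frequency: ω = 2π·f = 2π·1.07e+04 = 6.723e+04 rad/s.
Step 2 — Component impedances:
  R: Z = R = 566 Ω
  L: Z = jωL = j·6.723e+04·0.00147 = 0 + j98.83 Ω
Step 3 — Series combination: Z_total = R + L = 566 + j98.83 Ω = 574.6∠9.9° Ω.
Step 4 — Power factor: PF = cos(φ) = Re(Z)/|Z| = 566/574.56 = 0.9851.
Step 5 — Type: Im(Z) = 98.83 ⇒ lagging (phase φ = 9.9°).

PF = 0.9851 (lagging, φ = 9.9°)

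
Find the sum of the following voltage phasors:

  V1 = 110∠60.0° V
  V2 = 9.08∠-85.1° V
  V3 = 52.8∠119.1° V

Step 1 — Convert each phasor to rectangular form:
  V1 = 110·(cos(60.0°) + j·sin(60.0°)) = 55 + j95.26 V
  V2 = 9.08·(cos(-85.1°) + j·sin(-85.1°)) = 0.7756 - j9.047 V
  V3 = 52.8·(cos(119.1°) + j·sin(119.1°)) = -25.68 + j46.14 V
Step 2 — Sum components: V_total = 30.1 + j132.4 V.
Step 3 — Convert to polar: |V_total| = 135.7 V, ∠V_total = 77.2°.

V_total = 135.7∠77.2° V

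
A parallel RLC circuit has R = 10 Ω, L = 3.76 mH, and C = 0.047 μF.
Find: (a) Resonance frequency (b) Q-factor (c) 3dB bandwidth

Step 1 — Resonance: ω₀ = 1/√(LC) = 1/√(0.00376·4.7e-08) = 7.522e+04 rad/s.
Step 2 — f₀ = ω₀/(2π) = 1.197e+04 Hz.
Step 3 — Parallel Q: Q = R/(ω₀L) = 10/(7.522e+04·0.00376) = 0.03536.
Step 4 — Bandwidth: Δω = ω₀/Q = 2.128e+06 rad/s; BW = Δω/(2π) = 3.386e+05 Hz.

(a) f₀ = 1.197e+04 Hz  (b) Q = 0.03536  (c) BW = 3.386e+05 Hz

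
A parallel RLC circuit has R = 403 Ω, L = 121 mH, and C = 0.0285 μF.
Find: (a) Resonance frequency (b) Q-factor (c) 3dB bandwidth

Step 1 — Resonance: ω₀ = 1/√(LC) = 1/√(0.121·2.85e-08) = 1.703e+04 rad/s.
Step 2 — f₀ = ω₀/(2π) = 2710 Hz.
Step 3 — Parallel Q: Q = R/(ω₀L) = 403/(1.703e+04·0.121) = 0.1956.
Step 4 — Bandwidth: Δω = ω₀/Q = 8.707e+04 rad/s; BW = Δω/(2π) = 1.386e+04 Hz.

(a) f₀ = 2710 Hz  (b) Q = 0.1956  (c) BW = 1.386e+04 Hz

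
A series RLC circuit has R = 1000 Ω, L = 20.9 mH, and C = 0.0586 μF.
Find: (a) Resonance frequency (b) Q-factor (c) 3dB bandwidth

Step 1 — Resonance condition Im(Z)=0 gives ω₀ = 1/√(LC).
Step 2 — ω₀ = 1/√(0.0209·5.86e-08) = 2.857e+04 rad/s.
Step 3 — f₀ = ω₀/(2π) = 4548 Hz.
Step 4 — Series Q: Q = ω₀L/R = 2.857e+04·0.0209/1000 = 0.5972.
Step 5 — 3dB bandwidth: Δω = ω₀/Q = 4.785e+04 rad/s; BW = Δω/(2π) = 7615 Hz.

(a) f₀ = 4548 Hz  (b) Q = 0.5972  (c) BW = 7615 Hz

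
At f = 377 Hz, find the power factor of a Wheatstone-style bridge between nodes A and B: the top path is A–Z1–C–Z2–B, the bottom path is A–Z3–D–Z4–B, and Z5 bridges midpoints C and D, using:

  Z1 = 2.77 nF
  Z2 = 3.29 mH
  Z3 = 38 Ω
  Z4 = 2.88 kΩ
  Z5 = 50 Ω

Step 1 — Angular frequency: ω = 2π·f = 2π·377 = 2369 rad/s.
Step 2 — Component impedances:
  Z1: Z = 1/(jωC) = -j/(ω·C) = 0 - j1.524e+05 Ω
  Z2: Z = jωL = j·2369·0.00329 = 0 + j7.793 Ω
  Z3: Z = R = 38 Ω
  Z4: Z = R = 2880 Ω
  Z5: Z = R = 50 Ω
Step 3 — Bridge requires nodal analysis (the Z5 bridge couples midpoints C and D, so the two paths cannot be reduced to a simple series/parallel combination). Setting node B to ground and injecting 1 A at node A, the 3-node admittance system at A, C, D solves to V_A = Z_AB = 87.17 + j7.48 Ω = 87.49∠4.9° Ω.
Step 4 — Power factor: PF = cos(φ) = Re(Z)/|Z| = 87.17/87.49 = 0.9963.
Step 5 — Type: Im(Z) = 7.48 ⇒ lagging (phase φ = 4.9°).

PF = 0.9963 (lagging, φ = 4.9°)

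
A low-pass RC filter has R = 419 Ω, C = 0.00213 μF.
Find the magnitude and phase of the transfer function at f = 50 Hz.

Step 1 — Angular frequency: ω = 2π·50 = 314.2 rad/s.
Step 2 — Transfer function: H(jω) = 1/(1 + jωRC).
Step 3 — Denominator: 1 + jωRC = 1 + j·314.2·419·2.13e-09 = 1 + j0.0002804.
Step 4 — H = 1 - j0.0002804.
Step 5 — Magnitude: |H| = 1 (-0.0 dB); phase: φ = -0.0°.

|H| = 1 (-0.0 dB), φ = -0.0°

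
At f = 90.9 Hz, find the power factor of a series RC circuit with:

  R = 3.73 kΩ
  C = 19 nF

Step 1 — Angular frequency: ω = 2π·f = 2π·90.9 = 571.1 rad/s.
Step 2 — Component impedances:
  R: Z = R = 3730 Ω
  C: Z = 1/(jωC) = -j/(ω·C) = 0 - j9.215e+04 Ω
Step 3 — Series combination: Z_total = R + C = 3730 - j9.215e+04 Ω = 9.223e+04∠-87.7° Ω.
Step 4 — Power factor: PF = cos(φ) = Re(Z)/|Z| = 3730/9.223e+04 = 0.04044.
Step 5 — Type: Im(Z) = -9.215e+04 ⇒ leading (phase φ = -87.7°).

PF = 0.04044 (leading, φ = -87.7°)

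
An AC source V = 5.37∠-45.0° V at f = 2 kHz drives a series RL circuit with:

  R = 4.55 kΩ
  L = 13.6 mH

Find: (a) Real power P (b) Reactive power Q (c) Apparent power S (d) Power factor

Step 1 — Angular frequency: ω = 2π·f = 2π·2000 = 1.257e+04 rad/s.
Step 2 — Component impedances:
  R: Z = R = 4550 Ω
  L: Z = jωL = j·1.257e+04·0.0136 = 0 + j170.9 Ω
Step 3 — Series combination: Z_total = R + L = 4550 + j170.9 Ω = 4553∠2.2° Ω.
Step 4 — Source phasor: V = 5.37∠-45.0° V = 3.797 - j3.797 V.
Step 5 — Current: I = V / Z = 0.0008021 - j0.0008647 A = 0.001179∠-47.2° A.
Step 6 — Complex power: S = V·I* = 0.006329 + j0.0002377 VA.
Step 7 — Real power: P = Re(S) = 0.006329 W.
Step 8 — Reactive power: Q = Im(S) = 0.0002377 VAR.
Step 9 — Apparent power: |S| = 0.006333 VA.
Step 10 — Power factor: PF = P/|S| = 0.9993 (lagging).

(a) P = 0.006329 W  (b) Q = 0.0002377 VAR  (c) S = 0.006333 VA  (d) PF = 0.9993 (lagging)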